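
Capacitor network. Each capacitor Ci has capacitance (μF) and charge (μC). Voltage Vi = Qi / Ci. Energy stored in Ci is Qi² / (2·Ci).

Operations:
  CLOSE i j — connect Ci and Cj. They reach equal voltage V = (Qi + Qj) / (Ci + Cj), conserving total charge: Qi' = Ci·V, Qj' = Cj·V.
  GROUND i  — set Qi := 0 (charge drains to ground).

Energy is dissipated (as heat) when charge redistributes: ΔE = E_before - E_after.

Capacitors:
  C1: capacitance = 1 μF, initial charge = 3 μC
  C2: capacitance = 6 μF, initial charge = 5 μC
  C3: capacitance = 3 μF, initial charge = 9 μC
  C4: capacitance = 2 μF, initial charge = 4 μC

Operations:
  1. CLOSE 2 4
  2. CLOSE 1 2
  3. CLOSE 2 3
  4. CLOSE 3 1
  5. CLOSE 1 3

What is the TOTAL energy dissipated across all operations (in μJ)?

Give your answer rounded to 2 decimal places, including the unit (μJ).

Initial: C1(1μF, Q=3μC, V=3.00V), C2(6μF, Q=5μC, V=0.83V), C3(3μF, Q=9μC, V=3.00V), C4(2μF, Q=4μC, V=2.00V)
Op 1: CLOSE 2-4: Q_total=9.00, C_total=8.00, V=1.12; Q2=6.75, Q4=2.25; dissipated=1.021
Op 2: CLOSE 1-2: Q_total=9.75, C_total=7.00, V=1.39; Q1=1.39, Q2=8.36; dissipated=1.507
Op 3: CLOSE 2-3: Q_total=17.36, C_total=9.00, V=1.93; Q2=11.57, Q3=5.79; dissipated=2.583
Op 4: CLOSE 3-1: Q_total=7.18, C_total=4.00, V=1.79; Q3=5.38, Q1=1.79; dissipated=0.108
Op 5: CLOSE 1-3: Q_total=7.18, C_total=4.00, V=1.79; Q1=1.79, Q3=5.38; dissipated=0.000
Total dissipated: 5.218 μJ

Answer: 5.22 μJ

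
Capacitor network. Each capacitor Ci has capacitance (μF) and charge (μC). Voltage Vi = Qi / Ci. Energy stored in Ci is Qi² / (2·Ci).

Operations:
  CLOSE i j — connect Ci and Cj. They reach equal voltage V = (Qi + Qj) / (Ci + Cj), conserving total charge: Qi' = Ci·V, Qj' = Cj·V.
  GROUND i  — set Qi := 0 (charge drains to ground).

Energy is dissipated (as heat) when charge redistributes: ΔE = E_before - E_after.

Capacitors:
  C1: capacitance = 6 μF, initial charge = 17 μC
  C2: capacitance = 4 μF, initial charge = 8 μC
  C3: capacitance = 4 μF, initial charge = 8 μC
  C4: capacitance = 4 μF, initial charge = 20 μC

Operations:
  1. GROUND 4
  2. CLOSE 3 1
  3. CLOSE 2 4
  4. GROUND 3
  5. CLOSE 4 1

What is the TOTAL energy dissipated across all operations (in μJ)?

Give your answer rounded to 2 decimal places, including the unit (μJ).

Answer: 70.03 μJ

Derivation:
Initial: C1(6μF, Q=17μC, V=2.83V), C2(4μF, Q=8μC, V=2.00V), C3(4μF, Q=8μC, V=2.00V), C4(4μF, Q=20μC, V=5.00V)
Op 1: GROUND 4: Q4=0; energy lost=50.000
Op 2: CLOSE 3-1: Q_total=25.00, C_total=10.00, V=2.50; Q3=10.00, Q1=15.00; dissipated=0.833
Op 3: CLOSE 2-4: Q_total=8.00, C_total=8.00, V=1.00; Q2=4.00, Q4=4.00; dissipated=4.000
Op 4: GROUND 3: Q3=0; energy lost=12.500
Op 5: CLOSE 4-1: Q_total=19.00, C_total=10.00, V=1.90; Q4=7.60, Q1=11.40; dissipated=2.700
Total dissipated: 70.033 μJ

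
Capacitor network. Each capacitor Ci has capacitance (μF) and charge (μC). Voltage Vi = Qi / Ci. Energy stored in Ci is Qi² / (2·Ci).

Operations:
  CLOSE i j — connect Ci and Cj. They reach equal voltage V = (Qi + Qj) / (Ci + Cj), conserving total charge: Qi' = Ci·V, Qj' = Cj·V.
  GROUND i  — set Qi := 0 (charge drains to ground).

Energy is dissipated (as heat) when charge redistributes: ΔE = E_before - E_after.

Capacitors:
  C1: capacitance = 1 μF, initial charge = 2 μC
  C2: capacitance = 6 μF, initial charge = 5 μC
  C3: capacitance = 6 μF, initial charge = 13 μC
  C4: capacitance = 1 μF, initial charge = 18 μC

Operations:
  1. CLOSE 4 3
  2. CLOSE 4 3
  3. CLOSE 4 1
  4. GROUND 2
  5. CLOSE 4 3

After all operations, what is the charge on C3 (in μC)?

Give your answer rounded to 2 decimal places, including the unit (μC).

Initial: C1(1μF, Q=2μC, V=2.00V), C2(6μF, Q=5μC, V=0.83V), C3(6μF, Q=13μC, V=2.17V), C4(1μF, Q=18μC, V=18.00V)
Op 1: CLOSE 4-3: Q_total=31.00, C_total=7.00, V=4.43; Q4=4.43, Q3=26.57; dissipated=107.440
Op 2: CLOSE 4-3: Q_total=31.00, C_total=7.00, V=4.43; Q4=4.43, Q3=26.57; dissipated=0.000
Op 3: CLOSE 4-1: Q_total=6.43, C_total=2.00, V=3.21; Q4=3.21, Q1=3.21; dissipated=1.474
Op 4: GROUND 2: Q2=0; energy lost=2.083
Op 5: CLOSE 4-3: Q_total=29.79, C_total=7.00, V=4.26; Q4=4.26, Q3=25.53; dissipated=0.632
Final charges: Q1=3.21, Q2=0.00, Q3=25.53, Q4=4.26

Answer: 25.53 μC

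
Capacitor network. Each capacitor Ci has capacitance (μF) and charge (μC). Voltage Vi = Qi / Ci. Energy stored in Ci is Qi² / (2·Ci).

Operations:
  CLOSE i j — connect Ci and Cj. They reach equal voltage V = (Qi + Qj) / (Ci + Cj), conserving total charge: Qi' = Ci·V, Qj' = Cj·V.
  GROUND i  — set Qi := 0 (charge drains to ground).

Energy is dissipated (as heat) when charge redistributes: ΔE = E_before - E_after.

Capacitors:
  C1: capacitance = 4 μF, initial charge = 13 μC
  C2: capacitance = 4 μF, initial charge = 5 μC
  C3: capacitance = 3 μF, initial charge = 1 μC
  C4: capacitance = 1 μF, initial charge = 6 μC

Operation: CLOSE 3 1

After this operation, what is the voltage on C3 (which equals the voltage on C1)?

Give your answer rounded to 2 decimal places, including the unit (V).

Initial: C1(4μF, Q=13μC, V=3.25V), C2(4μF, Q=5μC, V=1.25V), C3(3μF, Q=1μC, V=0.33V), C4(1μF, Q=6μC, V=6.00V)
Op 1: CLOSE 3-1: Q_total=14.00, C_total=7.00, V=2.00; Q3=6.00, Q1=8.00; dissipated=7.292

Answer: 2.00 V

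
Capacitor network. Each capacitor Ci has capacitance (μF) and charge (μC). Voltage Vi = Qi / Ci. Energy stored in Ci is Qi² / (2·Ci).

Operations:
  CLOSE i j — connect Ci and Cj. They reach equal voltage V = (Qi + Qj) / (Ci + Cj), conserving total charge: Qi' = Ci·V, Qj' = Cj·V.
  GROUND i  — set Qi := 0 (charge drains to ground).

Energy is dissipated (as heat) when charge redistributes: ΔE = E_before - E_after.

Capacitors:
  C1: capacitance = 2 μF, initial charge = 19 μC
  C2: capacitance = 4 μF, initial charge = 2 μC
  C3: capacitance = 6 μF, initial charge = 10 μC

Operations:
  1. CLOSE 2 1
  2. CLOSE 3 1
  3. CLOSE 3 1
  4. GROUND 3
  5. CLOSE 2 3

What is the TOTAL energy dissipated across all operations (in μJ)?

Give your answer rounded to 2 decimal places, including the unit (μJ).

Initial: C1(2μF, Q=19μC, V=9.50V), C2(4μF, Q=2μC, V=0.50V), C3(6μF, Q=10μC, V=1.67V)
Op 1: CLOSE 2-1: Q_total=21.00, C_total=6.00, V=3.50; Q2=14.00, Q1=7.00; dissipated=54.000
Op 2: CLOSE 3-1: Q_total=17.00, C_total=8.00, V=2.12; Q3=12.75, Q1=4.25; dissipated=2.521
Op 3: CLOSE 3-1: Q_total=17.00, C_total=8.00, V=2.12; Q3=12.75, Q1=4.25; dissipated=0.000
Op 4: GROUND 3: Q3=0; energy lost=13.547
Op 5: CLOSE 2-3: Q_total=14.00, C_total=10.00, V=1.40; Q2=5.60, Q3=8.40; dissipated=14.700
Total dissipated: 84.768 μJ

Answer: 84.77 μJ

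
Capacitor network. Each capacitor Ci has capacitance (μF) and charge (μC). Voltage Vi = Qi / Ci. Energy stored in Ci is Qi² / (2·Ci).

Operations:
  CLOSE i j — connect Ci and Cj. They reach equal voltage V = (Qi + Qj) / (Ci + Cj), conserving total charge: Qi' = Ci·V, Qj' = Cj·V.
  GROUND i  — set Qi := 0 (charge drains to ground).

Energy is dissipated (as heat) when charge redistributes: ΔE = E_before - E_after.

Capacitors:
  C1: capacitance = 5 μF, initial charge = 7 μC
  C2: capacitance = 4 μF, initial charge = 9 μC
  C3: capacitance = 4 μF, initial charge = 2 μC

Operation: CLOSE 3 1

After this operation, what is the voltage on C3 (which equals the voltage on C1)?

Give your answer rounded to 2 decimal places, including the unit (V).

Initial: C1(5μF, Q=7μC, V=1.40V), C2(4μF, Q=9μC, V=2.25V), C3(4μF, Q=2μC, V=0.50V)
Op 1: CLOSE 3-1: Q_total=9.00, C_total=9.00, V=1.00; Q3=4.00, Q1=5.00; dissipated=0.900

Answer: 1.00 V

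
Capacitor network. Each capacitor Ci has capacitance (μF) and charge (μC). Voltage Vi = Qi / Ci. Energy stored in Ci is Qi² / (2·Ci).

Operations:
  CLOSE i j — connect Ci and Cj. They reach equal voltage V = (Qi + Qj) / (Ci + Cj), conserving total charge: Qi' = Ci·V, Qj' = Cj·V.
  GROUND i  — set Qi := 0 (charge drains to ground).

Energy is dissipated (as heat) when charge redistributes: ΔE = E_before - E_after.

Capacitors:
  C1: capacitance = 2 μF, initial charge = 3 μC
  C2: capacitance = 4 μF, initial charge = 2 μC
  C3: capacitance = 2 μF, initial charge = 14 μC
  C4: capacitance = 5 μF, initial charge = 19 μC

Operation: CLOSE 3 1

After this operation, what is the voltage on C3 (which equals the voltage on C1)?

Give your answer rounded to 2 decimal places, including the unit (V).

Answer: 4.25 V

Derivation:
Initial: C1(2μF, Q=3μC, V=1.50V), C2(4μF, Q=2μC, V=0.50V), C3(2μF, Q=14μC, V=7.00V), C4(5μF, Q=19μC, V=3.80V)
Op 1: CLOSE 3-1: Q_total=17.00, C_total=4.00, V=4.25; Q3=8.50, Q1=8.50; dissipated=15.125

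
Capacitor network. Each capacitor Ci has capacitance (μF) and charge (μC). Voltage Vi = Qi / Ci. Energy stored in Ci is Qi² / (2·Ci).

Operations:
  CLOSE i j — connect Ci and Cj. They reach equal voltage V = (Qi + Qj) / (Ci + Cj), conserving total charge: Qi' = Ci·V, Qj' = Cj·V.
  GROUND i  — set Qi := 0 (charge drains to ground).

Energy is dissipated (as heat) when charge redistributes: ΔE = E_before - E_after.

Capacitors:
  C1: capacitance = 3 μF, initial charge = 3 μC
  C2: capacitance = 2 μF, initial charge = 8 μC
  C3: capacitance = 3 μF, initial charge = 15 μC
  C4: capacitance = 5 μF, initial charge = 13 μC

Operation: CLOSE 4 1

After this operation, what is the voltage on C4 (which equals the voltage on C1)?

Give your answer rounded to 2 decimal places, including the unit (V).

Answer: 2.00 V

Derivation:
Initial: C1(3μF, Q=3μC, V=1.00V), C2(2μF, Q=8μC, V=4.00V), C3(3μF, Q=15μC, V=5.00V), C4(5μF, Q=13μC, V=2.60V)
Op 1: CLOSE 4-1: Q_total=16.00, C_total=8.00, V=2.00; Q4=10.00, Q1=6.00; dissipated=2.400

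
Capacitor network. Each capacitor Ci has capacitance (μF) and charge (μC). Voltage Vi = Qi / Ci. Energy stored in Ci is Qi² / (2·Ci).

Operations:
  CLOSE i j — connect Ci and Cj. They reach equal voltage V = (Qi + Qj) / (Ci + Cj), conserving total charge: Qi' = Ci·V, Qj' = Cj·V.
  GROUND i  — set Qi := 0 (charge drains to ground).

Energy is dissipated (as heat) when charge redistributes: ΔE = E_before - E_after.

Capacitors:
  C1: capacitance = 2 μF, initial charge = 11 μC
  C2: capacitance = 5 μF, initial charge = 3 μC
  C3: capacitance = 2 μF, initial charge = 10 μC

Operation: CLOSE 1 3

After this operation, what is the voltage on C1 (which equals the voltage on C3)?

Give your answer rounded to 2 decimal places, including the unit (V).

Answer: 5.25 V

Derivation:
Initial: C1(2μF, Q=11μC, V=5.50V), C2(5μF, Q=3μC, V=0.60V), C3(2μF, Q=10μC, V=5.00V)
Op 1: CLOSE 1-3: Q_total=21.00, C_total=4.00, V=5.25; Q1=10.50, Q3=10.50; dissipated=0.125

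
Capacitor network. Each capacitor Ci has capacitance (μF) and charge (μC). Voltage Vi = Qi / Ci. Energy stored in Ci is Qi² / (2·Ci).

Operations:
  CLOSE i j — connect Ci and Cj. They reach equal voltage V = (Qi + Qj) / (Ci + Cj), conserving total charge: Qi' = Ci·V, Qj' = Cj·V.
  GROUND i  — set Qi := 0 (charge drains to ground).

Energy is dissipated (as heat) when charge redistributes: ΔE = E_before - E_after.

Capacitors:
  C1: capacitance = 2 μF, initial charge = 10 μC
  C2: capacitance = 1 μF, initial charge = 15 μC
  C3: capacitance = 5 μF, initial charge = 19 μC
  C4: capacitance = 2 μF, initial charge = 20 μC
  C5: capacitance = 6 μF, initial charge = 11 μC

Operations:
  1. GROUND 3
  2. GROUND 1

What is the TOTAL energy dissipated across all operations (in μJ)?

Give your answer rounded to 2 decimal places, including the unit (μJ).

Initial: C1(2μF, Q=10μC, V=5.00V), C2(1μF, Q=15μC, V=15.00V), C3(5μF, Q=19μC, V=3.80V), C4(2μF, Q=20μC, V=10.00V), C5(6μF, Q=11μC, V=1.83V)
Op 1: GROUND 3: Q3=0; energy lost=36.100
Op 2: GROUND 1: Q1=0; energy lost=25.000
Total dissipated: 61.100 μJ

Answer: 61.10 μJ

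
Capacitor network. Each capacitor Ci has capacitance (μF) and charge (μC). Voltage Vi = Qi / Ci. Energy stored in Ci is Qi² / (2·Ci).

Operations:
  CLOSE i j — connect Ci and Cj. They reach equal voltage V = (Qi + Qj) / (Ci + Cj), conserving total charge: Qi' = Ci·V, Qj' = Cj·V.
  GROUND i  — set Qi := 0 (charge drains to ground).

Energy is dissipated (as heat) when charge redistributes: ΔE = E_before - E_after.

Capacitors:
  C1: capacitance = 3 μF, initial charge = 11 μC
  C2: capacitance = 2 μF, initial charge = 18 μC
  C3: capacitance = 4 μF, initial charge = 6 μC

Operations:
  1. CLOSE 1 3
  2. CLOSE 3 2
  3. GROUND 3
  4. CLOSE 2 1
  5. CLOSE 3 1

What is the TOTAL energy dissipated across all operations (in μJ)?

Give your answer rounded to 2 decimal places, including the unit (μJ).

Initial: C1(3μF, Q=11μC, V=3.67V), C2(2μF, Q=18μC, V=9.00V), C3(4μF, Q=6μC, V=1.50V)
Op 1: CLOSE 1-3: Q_total=17.00, C_total=7.00, V=2.43; Q1=7.29, Q3=9.71; dissipated=4.024
Op 2: CLOSE 3-2: Q_total=27.71, C_total=6.00, V=4.62; Q3=18.48, Q2=9.24; dissipated=28.789
Op 3: GROUND 3: Q3=0; energy lost=42.671
Op 4: CLOSE 2-1: Q_total=16.52, C_total=5.00, V=3.30; Q2=6.61, Q1=9.91; dissipated=2.879
Op 5: CLOSE 3-1: Q_total=9.91, C_total=7.00, V=1.42; Q3=5.67, Q1=4.25; dissipated=9.361
Total dissipated: 87.724 μJ

Answer: 87.72 μJ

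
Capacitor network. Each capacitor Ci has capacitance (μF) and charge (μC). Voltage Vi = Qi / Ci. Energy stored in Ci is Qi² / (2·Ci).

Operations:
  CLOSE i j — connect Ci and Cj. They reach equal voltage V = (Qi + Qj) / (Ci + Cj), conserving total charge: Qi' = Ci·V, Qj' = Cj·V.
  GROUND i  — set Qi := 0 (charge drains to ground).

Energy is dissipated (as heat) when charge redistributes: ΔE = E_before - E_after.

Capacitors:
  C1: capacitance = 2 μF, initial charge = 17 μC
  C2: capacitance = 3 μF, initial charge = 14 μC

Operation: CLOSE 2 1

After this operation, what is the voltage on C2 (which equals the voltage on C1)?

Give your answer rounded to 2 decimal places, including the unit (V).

Initial: C1(2μF, Q=17μC, V=8.50V), C2(3μF, Q=14μC, V=4.67V)
Op 1: CLOSE 2-1: Q_total=31.00, C_total=5.00, V=6.20; Q2=18.60, Q1=12.40; dissipated=8.817

Answer: 6.20 V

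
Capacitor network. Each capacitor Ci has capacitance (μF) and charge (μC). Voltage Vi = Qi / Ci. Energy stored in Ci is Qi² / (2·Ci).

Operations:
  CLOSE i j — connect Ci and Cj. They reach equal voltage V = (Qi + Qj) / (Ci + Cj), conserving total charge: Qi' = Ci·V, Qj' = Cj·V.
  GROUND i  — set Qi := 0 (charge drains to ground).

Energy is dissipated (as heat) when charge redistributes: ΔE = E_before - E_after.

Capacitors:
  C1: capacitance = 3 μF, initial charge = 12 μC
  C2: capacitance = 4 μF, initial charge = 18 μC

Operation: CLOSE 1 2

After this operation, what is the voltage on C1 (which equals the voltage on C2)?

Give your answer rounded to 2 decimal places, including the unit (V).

Answer: 4.29 V

Derivation:
Initial: C1(3μF, Q=12μC, V=4.00V), C2(4μF, Q=18μC, V=4.50V)
Op 1: CLOSE 1-2: Q_total=30.00, C_total=7.00, V=4.29; Q1=12.86, Q2=17.14; dissipated=0.214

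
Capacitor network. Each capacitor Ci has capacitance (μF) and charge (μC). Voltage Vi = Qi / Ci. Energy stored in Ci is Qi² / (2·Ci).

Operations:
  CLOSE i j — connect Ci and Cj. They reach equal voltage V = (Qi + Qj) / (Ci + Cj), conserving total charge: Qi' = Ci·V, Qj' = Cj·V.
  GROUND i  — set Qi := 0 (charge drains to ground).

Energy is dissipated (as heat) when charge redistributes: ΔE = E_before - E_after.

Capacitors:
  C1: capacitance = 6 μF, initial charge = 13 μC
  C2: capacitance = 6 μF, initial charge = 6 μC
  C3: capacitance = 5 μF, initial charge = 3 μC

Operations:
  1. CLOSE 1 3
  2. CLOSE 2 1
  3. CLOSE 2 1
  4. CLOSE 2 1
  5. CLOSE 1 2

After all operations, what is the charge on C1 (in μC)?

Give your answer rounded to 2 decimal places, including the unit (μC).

Initial: C1(6μF, Q=13μC, V=2.17V), C2(6μF, Q=6μC, V=1.00V), C3(5μF, Q=3μC, V=0.60V)
Op 1: CLOSE 1-3: Q_total=16.00, C_total=11.00, V=1.45; Q1=8.73, Q3=7.27; dissipated=3.347
Op 2: CLOSE 2-1: Q_total=14.73, C_total=12.00, V=1.23; Q2=7.36, Q1=7.36; dissipated=0.310
Op 3: CLOSE 2-1: Q_total=14.73, C_total=12.00, V=1.23; Q2=7.36, Q1=7.36; dissipated=0.000
Op 4: CLOSE 2-1: Q_total=14.73, C_total=12.00, V=1.23; Q2=7.36, Q1=7.36; dissipated=0.000
Op 5: CLOSE 1-2: Q_total=14.73, C_total=12.00, V=1.23; Q1=7.36, Q2=7.36; dissipated=0.000
Final charges: Q1=7.36, Q2=7.36, Q3=7.27

Answer: 7.36 μC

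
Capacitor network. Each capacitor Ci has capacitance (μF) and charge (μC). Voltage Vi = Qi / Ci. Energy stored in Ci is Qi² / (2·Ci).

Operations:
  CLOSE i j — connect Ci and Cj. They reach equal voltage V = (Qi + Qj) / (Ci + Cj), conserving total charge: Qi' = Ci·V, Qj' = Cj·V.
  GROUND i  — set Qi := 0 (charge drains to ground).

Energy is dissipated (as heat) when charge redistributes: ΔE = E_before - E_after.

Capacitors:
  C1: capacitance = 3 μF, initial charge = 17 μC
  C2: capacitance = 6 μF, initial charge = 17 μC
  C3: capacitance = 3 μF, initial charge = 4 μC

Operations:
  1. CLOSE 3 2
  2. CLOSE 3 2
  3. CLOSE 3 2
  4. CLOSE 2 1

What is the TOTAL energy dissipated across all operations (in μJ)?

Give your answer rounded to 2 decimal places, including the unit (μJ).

Initial: C1(3μF, Q=17μC, V=5.67V), C2(6μF, Q=17μC, V=2.83V), C3(3μF, Q=4μC, V=1.33V)
Op 1: CLOSE 3-2: Q_total=21.00, C_total=9.00, V=2.33; Q3=7.00, Q2=14.00; dissipated=2.250
Op 2: CLOSE 3-2: Q_total=21.00, C_total=9.00, V=2.33; Q3=7.00, Q2=14.00; dissipated=0.000
Op 3: CLOSE 3-2: Q_total=21.00, C_total=9.00, V=2.33; Q3=7.00, Q2=14.00; dissipated=0.000
Op 4: CLOSE 2-1: Q_total=31.00, C_total=9.00, V=3.44; Q2=20.67, Q1=10.33; dissipated=11.111
Total dissipated: 13.361 μJ

Answer: 13.36 μJ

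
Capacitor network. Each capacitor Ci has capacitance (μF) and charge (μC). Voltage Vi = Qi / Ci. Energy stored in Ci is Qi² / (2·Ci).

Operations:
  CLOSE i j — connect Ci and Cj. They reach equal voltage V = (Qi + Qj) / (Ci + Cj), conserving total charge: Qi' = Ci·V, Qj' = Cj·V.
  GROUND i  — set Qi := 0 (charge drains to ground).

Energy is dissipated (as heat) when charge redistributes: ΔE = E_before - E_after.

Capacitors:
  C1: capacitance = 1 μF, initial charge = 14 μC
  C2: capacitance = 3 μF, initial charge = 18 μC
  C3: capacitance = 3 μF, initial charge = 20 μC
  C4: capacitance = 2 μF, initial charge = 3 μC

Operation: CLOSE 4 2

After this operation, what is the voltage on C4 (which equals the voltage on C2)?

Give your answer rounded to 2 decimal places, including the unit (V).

Answer: 4.20 V

Derivation:
Initial: C1(1μF, Q=14μC, V=14.00V), C2(3μF, Q=18μC, V=6.00V), C3(3μF, Q=20μC, V=6.67V), C4(2μF, Q=3μC, V=1.50V)
Op 1: CLOSE 4-2: Q_total=21.00, C_total=5.00, V=4.20; Q4=8.40, Q2=12.60; dissipated=12.150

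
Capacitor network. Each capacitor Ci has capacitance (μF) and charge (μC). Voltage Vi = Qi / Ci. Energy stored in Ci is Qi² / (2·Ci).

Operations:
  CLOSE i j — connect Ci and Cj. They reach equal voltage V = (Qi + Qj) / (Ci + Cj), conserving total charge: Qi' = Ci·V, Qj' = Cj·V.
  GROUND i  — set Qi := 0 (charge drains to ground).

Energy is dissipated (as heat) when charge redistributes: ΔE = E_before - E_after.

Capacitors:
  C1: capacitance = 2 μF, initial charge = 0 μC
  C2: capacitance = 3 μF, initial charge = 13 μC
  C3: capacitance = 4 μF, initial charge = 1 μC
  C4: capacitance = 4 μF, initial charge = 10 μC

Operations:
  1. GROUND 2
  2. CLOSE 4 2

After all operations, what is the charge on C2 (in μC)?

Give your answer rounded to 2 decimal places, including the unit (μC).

Initial: C1(2μF, Q=0μC, V=0.00V), C2(3μF, Q=13μC, V=4.33V), C3(4μF, Q=1μC, V=0.25V), C4(4μF, Q=10μC, V=2.50V)
Op 1: GROUND 2: Q2=0; energy lost=28.167
Op 2: CLOSE 4-2: Q_total=10.00, C_total=7.00, V=1.43; Q4=5.71, Q2=4.29; dissipated=5.357
Final charges: Q1=0.00, Q2=4.29, Q3=1.00, Q4=5.71

Answer: 4.29 μC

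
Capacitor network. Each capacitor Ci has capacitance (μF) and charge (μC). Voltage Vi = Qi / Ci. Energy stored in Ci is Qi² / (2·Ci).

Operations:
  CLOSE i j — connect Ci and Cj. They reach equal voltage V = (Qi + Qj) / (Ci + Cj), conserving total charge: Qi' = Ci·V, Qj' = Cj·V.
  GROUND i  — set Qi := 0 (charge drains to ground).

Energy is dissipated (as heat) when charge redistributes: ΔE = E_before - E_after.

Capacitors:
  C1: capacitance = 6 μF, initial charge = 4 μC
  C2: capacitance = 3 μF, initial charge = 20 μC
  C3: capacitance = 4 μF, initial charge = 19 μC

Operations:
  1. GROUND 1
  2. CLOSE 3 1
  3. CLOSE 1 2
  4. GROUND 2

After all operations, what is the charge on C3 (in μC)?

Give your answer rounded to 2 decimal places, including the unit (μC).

Initial: C1(6μF, Q=4μC, V=0.67V), C2(3μF, Q=20μC, V=6.67V), C3(4μF, Q=19μC, V=4.75V)
Op 1: GROUND 1: Q1=0; energy lost=1.333
Op 2: CLOSE 3-1: Q_total=19.00, C_total=10.00, V=1.90; Q3=7.60, Q1=11.40; dissipated=27.075
Op 3: CLOSE 1-2: Q_total=31.40, C_total=9.00, V=3.49; Q1=20.93, Q2=10.47; dissipated=22.721
Op 4: GROUND 2: Q2=0; energy lost=18.259
Final charges: Q1=20.93, Q2=0.00, Q3=7.60

Answer: 7.60 μC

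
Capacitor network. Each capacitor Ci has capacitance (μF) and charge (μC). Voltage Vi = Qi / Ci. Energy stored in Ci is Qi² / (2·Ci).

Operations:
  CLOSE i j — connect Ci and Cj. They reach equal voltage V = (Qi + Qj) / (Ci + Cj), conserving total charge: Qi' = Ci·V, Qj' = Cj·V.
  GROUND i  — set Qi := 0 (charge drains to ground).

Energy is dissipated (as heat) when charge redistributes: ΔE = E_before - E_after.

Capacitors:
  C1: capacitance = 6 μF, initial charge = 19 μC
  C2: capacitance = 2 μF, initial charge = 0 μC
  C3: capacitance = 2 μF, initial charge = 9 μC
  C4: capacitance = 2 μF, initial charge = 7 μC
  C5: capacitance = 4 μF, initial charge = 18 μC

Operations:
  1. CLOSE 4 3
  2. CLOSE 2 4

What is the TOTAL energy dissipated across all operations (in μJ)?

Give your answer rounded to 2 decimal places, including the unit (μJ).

Initial: C1(6μF, Q=19μC, V=3.17V), C2(2μF, Q=0μC, V=0.00V), C3(2μF, Q=9μC, V=4.50V), C4(2μF, Q=7μC, V=3.50V), C5(4μF, Q=18μC, V=4.50V)
Op 1: CLOSE 4-3: Q_total=16.00, C_total=4.00, V=4.00; Q4=8.00, Q3=8.00; dissipated=0.500
Op 2: CLOSE 2-4: Q_total=8.00, C_total=4.00, V=2.00; Q2=4.00, Q4=4.00; dissipated=8.000
Total dissipated: 8.500 μJ

Answer: 8.50 μJ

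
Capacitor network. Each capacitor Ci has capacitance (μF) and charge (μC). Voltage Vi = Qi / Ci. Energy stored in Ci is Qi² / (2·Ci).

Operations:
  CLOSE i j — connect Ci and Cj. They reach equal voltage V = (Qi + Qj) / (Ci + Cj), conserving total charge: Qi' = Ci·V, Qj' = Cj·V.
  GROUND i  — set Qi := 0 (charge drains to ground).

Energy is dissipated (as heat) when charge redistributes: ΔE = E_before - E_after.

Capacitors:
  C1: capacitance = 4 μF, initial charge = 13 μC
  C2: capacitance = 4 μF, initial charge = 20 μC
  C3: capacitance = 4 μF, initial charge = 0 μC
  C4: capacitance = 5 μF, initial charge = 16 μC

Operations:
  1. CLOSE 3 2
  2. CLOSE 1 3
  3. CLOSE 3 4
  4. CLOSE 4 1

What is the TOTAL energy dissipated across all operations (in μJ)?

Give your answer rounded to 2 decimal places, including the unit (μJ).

Answer: 25.72 μJ

Derivation:
Initial: C1(4μF, Q=13μC, V=3.25V), C2(4μF, Q=20μC, V=5.00V), C3(4μF, Q=0μC, V=0.00V), C4(5μF, Q=16μC, V=3.20V)
Op 1: CLOSE 3-2: Q_total=20.00, C_total=8.00, V=2.50; Q3=10.00, Q2=10.00; dissipated=25.000
Op 2: CLOSE 1-3: Q_total=23.00, C_total=8.00, V=2.88; Q1=11.50, Q3=11.50; dissipated=0.562
Op 3: CLOSE 3-4: Q_total=27.50, C_total=9.00, V=3.06; Q3=12.22, Q4=15.28; dissipated=0.117
Op 4: CLOSE 4-1: Q_total=26.78, C_total=9.00, V=2.98; Q4=14.88, Q1=11.90; dissipated=0.036
Total dissipated: 25.716 μJ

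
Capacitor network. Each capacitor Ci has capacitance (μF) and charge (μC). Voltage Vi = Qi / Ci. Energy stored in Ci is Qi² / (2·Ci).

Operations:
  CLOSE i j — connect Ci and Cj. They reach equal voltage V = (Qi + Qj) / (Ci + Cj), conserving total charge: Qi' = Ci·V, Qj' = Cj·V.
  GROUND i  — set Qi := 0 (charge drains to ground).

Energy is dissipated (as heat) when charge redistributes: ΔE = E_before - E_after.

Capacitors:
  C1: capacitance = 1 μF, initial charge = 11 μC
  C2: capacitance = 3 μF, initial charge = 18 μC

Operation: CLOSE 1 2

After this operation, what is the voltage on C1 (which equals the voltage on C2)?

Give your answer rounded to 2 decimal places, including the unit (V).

Initial: C1(1μF, Q=11μC, V=11.00V), C2(3μF, Q=18μC, V=6.00V)
Op 1: CLOSE 1-2: Q_total=29.00, C_total=4.00, V=7.25; Q1=7.25, Q2=21.75; dissipated=9.375

Answer: 7.25 V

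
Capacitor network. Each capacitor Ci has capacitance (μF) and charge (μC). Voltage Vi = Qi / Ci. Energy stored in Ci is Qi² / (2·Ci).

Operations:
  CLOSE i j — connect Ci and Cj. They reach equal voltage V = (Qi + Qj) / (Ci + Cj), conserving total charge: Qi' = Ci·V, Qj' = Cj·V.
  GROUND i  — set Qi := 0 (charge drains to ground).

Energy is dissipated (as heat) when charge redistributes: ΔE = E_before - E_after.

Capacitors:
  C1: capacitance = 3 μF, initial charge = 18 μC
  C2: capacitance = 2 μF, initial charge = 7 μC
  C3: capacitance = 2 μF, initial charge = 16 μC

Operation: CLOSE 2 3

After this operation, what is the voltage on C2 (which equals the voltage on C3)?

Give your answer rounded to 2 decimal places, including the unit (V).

Answer: 5.75 V

Derivation:
Initial: C1(3μF, Q=18μC, V=6.00V), C2(2μF, Q=7μC, V=3.50V), C3(2μF, Q=16μC, V=8.00V)
Op 1: CLOSE 2-3: Q_total=23.00, C_total=4.00, V=5.75; Q2=11.50, Q3=11.50; dissipated=10.125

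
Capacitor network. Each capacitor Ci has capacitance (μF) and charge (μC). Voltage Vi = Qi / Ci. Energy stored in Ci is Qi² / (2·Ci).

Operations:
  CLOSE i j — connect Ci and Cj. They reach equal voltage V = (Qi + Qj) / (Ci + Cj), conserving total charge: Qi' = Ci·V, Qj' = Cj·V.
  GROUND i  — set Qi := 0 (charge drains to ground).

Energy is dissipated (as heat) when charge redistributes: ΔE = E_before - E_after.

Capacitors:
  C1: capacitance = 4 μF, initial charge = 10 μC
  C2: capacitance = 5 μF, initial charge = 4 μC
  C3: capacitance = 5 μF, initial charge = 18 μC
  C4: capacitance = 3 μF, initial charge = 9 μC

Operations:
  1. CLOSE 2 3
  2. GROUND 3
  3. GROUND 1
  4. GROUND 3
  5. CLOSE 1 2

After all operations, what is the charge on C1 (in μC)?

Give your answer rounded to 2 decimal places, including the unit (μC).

Initial: C1(4μF, Q=10μC, V=2.50V), C2(5μF, Q=4μC, V=0.80V), C3(5μF, Q=18μC, V=3.60V), C4(3μF, Q=9μC, V=3.00V)
Op 1: CLOSE 2-3: Q_total=22.00, C_total=10.00, V=2.20; Q2=11.00, Q3=11.00; dissipated=9.800
Op 2: GROUND 3: Q3=0; energy lost=12.100
Op 3: GROUND 1: Q1=0; energy lost=12.500
Op 4: GROUND 3: Q3=0; energy lost=0.000
Op 5: CLOSE 1-2: Q_total=11.00, C_total=9.00, V=1.22; Q1=4.89, Q2=6.11; dissipated=5.378
Final charges: Q1=4.89, Q2=6.11, Q3=0.00, Q4=9.00

Answer: 4.89 μC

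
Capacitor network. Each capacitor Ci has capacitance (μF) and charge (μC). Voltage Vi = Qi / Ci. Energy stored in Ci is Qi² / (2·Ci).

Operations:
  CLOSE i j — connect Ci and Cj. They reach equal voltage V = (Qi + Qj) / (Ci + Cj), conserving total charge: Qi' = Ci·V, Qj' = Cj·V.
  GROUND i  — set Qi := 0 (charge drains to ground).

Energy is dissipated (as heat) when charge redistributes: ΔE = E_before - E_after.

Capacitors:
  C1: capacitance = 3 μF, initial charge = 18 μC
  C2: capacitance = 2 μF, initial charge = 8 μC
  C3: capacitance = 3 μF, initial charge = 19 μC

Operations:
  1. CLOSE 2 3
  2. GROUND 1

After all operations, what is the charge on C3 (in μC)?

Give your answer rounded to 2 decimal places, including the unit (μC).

Initial: C1(3μF, Q=18μC, V=6.00V), C2(2μF, Q=8μC, V=4.00V), C3(3μF, Q=19μC, V=6.33V)
Op 1: CLOSE 2-3: Q_total=27.00, C_total=5.00, V=5.40; Q2=10.80, Q3=16.20; dissipated=3.267
Op 2: GROUND 1: Q1=0; energy lost=54.000
Final charges: Q1=0.00, Q2=10.80, Q3=16.20

Answer: 16.20 μC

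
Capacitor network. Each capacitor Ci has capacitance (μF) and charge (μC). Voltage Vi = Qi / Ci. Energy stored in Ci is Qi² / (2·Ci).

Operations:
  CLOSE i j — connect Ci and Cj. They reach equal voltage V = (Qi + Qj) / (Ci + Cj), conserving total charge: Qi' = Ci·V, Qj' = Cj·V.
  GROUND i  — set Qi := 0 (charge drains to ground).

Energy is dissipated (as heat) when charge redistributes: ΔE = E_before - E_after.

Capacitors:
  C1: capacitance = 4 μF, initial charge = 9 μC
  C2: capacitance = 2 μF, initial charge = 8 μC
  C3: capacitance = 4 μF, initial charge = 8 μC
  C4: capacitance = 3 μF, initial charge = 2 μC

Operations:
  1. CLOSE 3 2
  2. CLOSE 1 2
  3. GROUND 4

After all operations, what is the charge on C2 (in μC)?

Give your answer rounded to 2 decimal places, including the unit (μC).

Answer: 4.78 μC

Derivation:
Initial: C1(4μF, Q=9μC, V=2.25V), C2(2μF, Q=8μC, V=4.00V), C3(4μF, Q=8μC, V=2.00V), C4(3μF, Q=2μC, V=0.67V)
Op 1: CLOSE 3-2: Q_total=16.00, C_total=6.00, V=2.67; Q3=10.67, Q2=5.33; dissipated=2.667
Op 2: CLOSE 1-2: Q_total=14.33, C_total=6.00, V=2.39; Q1=9.56, Q2=4.78; dissipated=0.116
Op 3: GROUND 4: Q4=0; energy lost=0.667
Final charges: Q1=9.56, Q2=4.78, Q3=10.67, Q4=0.00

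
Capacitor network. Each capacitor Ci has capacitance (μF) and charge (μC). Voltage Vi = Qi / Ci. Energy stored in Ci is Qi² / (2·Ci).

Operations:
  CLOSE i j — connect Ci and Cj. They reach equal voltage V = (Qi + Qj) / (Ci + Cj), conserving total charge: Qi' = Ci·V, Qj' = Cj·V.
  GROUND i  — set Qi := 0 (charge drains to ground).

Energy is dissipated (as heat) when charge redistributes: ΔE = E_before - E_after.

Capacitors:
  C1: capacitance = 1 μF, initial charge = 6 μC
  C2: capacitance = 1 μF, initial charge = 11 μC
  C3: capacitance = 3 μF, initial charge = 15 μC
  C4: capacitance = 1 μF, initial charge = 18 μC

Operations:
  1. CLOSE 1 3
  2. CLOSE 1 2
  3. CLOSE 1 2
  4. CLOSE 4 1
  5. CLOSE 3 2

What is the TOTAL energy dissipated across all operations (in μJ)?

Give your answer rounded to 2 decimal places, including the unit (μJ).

Initial: C1(1μF, Q=6μC, V=6.00V), C2(1μF, Q=11μC, V=11.00V), C3(3μF, Q=15μC, V=5.00V), C4(1μF, Q=18μC, V=18.00V)
Op 1: CLOSE 1-3: Q_total=21.00, C_total=4.00, V=5.25; Q1=5.25, Q3=15.75; dissipated=0.375
Op 2: CLOSE 1-2: Q_total=16.25, C_total=2.00, V=8.12; Q1=8.12, Q2=8.12; dissipated=8.266
Op 3: CLOSE 1-2: Q_total=16.25, C_total=2.00, V=8.12; Q1=8.12, Q2=8.12; dissipated=0.000
Op 4: CLOSE 4-1: Q_total=26.12, C_total=2.00, V=13.06; Q4=13.06, Q1=13.06; dissipated=24.379
Op 5: CLOSE 3-2: Q_total=23.88, C_total=4.00, V=5.97; Q3=17.91, Q2=5.97; dissipated=3.100
Total dissipated: 36.119 μJ

Answer: 36.12 μJ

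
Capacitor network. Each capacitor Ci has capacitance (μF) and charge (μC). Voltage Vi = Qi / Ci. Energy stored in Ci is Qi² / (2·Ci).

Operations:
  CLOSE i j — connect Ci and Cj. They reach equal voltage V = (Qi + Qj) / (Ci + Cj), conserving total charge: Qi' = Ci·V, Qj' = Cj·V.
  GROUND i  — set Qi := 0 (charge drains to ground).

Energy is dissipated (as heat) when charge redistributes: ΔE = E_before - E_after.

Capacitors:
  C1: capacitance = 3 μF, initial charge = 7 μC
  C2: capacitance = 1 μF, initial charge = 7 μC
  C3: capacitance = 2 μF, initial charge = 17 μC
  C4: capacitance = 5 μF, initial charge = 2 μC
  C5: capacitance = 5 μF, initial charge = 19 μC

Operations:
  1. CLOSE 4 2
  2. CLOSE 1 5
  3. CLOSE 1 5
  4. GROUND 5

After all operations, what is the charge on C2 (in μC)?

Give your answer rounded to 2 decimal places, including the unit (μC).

Answer: 1.50 μC

Derivation:
Initial: C1(3μF, Q=7μC, V=2.33V), C2(1μF, Q=7μC, V=7.00V), C3(2μF, Q=17μC, V=8.50V), C4(5μF, Q=2μC, V=0.40V), C5(5μF, Q=19μC, V=3.80V)
Op 1: CLOSE 4-2: Q_total=9.00, C_total=6.00, V=1.50; Q4=7.50, Q2=1.50; dissipated=18.150
Op 2: CLOSE 1-5: Q_total=26.00, C_total=8.00, V=3.25; Q1=9.75, Q5=16.25; dissipated=2.017
Op 3: CLOSE 1-5: Q_total=26.00, C_total=8.00, V=3.25; Q1=9.75, Q5=16.25; dissipated=0.000
Op 4: GROUND 5: Q5=0; energy lost=26.406
Final charges: Q1=9.75, Q2=1.50, Q3=17.00, Q4=7.50, Q5=0.00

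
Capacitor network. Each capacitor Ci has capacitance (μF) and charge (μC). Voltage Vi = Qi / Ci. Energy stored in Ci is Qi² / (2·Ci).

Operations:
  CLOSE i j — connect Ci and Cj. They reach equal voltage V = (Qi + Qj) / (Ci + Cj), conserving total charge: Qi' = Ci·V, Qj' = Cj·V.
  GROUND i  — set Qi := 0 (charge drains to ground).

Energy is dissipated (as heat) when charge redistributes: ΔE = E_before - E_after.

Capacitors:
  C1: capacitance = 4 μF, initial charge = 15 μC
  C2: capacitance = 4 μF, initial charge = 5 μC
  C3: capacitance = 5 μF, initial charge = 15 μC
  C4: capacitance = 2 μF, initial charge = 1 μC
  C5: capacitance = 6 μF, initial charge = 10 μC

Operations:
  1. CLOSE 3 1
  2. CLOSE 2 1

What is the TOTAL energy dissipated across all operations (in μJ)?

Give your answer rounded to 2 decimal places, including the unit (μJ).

Answer: 4.97 μJ

Derivation:
Initial: C1(4μF, Q=15μC, V=3.75V), C2(4μF, Q=5μC, V=1.25V), C3(5μF, Q=15μC, V=3.00V), C4(2μF, Q=1μC, V=0.50V), C5(6μF, Q=10μC, V=1.67V)
Op 1: CLOSE 3-1: Q_total=30.00, C_total=9.00, V=3.33; Q3=16.67, Q1=13.33; dissipated=0.625
Op 2: CLOSE 2-1: Q_total=18.33, C_total=8.00, V=2.29; Q2=9.17, Q1=9.17; dissipated=4.340
Total dissipated: 4.965 μJ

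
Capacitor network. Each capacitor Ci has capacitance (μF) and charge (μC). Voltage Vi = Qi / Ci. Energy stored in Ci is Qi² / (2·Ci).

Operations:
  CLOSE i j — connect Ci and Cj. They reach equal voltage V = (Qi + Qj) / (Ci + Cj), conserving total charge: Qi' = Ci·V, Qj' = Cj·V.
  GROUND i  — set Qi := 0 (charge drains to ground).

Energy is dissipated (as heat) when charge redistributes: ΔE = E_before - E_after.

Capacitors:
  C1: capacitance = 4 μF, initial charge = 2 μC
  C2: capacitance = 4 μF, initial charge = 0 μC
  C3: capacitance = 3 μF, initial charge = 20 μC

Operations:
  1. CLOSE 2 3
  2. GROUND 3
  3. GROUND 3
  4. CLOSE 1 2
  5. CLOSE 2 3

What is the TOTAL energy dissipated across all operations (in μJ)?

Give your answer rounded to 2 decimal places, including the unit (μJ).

Answer: 58.31 μJ

Derivation:
Initial: C1(4μF, Q=2μC, V=0.50V), C2(4μF, Q=0μC, V=0.00V), C3(3μF, Q=20μC, V=6.67V)
Op 1: CLOSE 2-3: Q_total=20.00, C_total=7.00, V=2.86; Q2=11.43, Q3=8.57; dissipated=38.095
Op 2: GROUND 3: Q3=0; energy lost=12.245
Op 3: GROUND 3: Q3=0; energy lost=0.000
Op 4: CLOSE 1-2: Q_total=13.43, C_total=8.00, V=1.68; Q1=6.71, Q2=6.71; dissipated=5.556
Op 5: CLOSE 2-3: Q_total=6.71, C_total=7.00, V=0.96; Q2=3.84, Q3=2.88; dissipated=2.415
Total dissipated: 58.311 μJ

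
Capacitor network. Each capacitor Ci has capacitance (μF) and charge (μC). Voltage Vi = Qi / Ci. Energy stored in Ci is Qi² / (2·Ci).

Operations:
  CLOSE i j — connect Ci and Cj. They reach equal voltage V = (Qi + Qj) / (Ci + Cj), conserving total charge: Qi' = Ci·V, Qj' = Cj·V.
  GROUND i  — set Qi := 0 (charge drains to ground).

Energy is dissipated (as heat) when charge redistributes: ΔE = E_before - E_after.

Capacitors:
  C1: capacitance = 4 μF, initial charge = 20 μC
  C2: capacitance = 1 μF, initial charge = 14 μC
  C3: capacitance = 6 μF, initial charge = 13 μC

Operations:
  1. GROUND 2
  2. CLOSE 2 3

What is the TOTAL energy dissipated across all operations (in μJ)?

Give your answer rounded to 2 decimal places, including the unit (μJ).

Answer: 100.01 μJ

Derivation:
Initial: C1(4μF, Q=20μC, V=5.00V), C2(1μF, Q=14μC, V=14.00V), C3(6μF, Q=13μC, V=2.17V)
Op 1: GROUND 2: Q2=0; energy lost=98.000
Op 2: CLOSE 2-3: Q_total=13.00, C_total=7.00, V=1.86; Q2=1.86, Q3=11.14; dissipated=2.012
Total dissipated: 100.012 μJ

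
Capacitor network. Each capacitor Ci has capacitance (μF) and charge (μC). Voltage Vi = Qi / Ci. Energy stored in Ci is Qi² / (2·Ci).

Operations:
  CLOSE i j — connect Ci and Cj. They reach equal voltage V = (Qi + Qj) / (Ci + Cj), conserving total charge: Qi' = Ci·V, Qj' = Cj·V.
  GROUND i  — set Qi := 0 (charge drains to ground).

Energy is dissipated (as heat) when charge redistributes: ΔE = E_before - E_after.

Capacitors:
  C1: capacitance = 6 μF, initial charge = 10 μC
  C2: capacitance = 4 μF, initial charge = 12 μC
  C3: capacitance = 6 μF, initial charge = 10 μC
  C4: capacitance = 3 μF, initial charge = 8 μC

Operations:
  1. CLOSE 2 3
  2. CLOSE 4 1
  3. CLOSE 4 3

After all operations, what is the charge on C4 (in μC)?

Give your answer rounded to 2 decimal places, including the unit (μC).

Initial: C1(6μF, Q=10μC, V=1.67V), C2(4μF, Q=12μC, V=3.00V), C3(6μF, Q=10μC, V=1.67V), C4(3μF, Q=8μC, V=2.67V)
Op 1: CLOSE 2-3: Q_total=22.00, C_total=10.00, V=2.20; Q2=8.80, Q3=13.20; dissipated=2.133
Op 2: CLOSE 4-1: Q_total=18.00, C_total=9.00, V=2.00; Q4=6.00, Q1=12.00; dissipated=1.000
Op 3: CLOSE 4-3: Q_total=19.20, C_total=9.00, V=2.13; Q4=6.40, Q3=12.80; dissipated=0.040
Final charges: Q1=12.00, Q2=8.80, Q3=12.80, Q4=6.40

Answer: 6.40 μC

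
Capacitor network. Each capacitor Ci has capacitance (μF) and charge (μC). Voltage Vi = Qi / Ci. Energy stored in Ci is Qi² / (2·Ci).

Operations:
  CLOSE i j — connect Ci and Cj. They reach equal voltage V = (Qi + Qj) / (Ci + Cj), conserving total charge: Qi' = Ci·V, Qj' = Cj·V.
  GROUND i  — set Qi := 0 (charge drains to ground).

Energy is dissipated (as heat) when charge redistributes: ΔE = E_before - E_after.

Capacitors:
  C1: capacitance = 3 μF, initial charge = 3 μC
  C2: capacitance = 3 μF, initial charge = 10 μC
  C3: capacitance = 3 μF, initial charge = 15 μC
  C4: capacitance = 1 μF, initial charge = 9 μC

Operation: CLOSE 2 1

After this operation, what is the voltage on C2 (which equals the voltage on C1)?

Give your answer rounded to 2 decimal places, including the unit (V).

Initial: C1(3μF, Q=3μC, V=1.00V), C2(3μF, Q=10μC, V=3.33V), C3(3μF, Q=15μC, V=5.00V), C4(1μF, Q=9μC, V=9.00V)
Op 1: CLOSE 2-1: Q_total=13.00, C_total=6.00, V=2.17; Q2=6.50, Q1=6.50; dissipated=4.083

Answer: 2.17 V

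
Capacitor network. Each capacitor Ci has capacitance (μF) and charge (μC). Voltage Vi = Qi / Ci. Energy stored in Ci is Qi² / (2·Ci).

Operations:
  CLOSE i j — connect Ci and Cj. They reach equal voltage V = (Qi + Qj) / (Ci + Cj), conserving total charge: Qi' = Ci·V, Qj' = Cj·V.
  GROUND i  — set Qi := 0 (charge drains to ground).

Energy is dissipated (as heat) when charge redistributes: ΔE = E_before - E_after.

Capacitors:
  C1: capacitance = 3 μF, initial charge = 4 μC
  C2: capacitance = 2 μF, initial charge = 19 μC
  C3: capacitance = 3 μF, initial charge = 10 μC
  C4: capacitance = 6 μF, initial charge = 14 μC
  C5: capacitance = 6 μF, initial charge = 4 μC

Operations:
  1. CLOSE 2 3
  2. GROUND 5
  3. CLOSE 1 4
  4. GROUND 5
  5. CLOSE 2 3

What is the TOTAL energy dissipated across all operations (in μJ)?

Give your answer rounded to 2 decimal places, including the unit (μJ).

Answer: 25.15 μJ

Derivation:
Initial: C1(3μF, Q=4μC, V=1.33V), C2(2μF, Q=19μC, V=9.50V), C3(3μF, Q=10μC, V=3.33V), C4(6μF, Q=14μC, V=2.33V), C5(6μF, Q=4μC, V=0.67V)
Op 1: CLOSE 2-3: Q_total=29.00, C_total=5.00, V=5.80; Q2=11.60, Q3=17.40; dissipated=22.817
Op 2: GROUND 5: Q5=0; energy lost=1.333
Op 3: CLOSE 1-4: Q_total=18.00, C_total=9.00, V=2.00; Q1=6.00, Q4=12.00; dissipated=1.000
Op 4: GROUND 5: Q5=0; energy lost=0.000
Op 5: CLOSE 2-3: Q_total=29.00, C_total=5.00, V=5.80; Q2=11.60, Q3=17.40; dissipated=0.000
Total dissipated: 25.150 μJ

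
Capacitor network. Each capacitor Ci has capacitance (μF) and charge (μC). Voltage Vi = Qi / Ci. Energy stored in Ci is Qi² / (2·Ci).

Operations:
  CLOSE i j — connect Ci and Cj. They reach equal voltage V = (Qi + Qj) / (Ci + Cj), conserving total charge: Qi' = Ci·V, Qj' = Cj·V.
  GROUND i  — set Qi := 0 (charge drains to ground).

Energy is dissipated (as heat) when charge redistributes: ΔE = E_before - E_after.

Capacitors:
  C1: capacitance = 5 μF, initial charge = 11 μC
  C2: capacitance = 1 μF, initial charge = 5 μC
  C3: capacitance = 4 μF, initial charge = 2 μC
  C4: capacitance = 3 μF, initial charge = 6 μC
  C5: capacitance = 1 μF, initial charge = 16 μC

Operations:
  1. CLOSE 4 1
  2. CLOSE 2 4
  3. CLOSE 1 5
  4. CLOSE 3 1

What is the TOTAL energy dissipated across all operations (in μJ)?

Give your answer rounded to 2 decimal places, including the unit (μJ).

Initial: C1(5μF, Q=11μC, V=2.20V), C2(1μF, Q=5μC, V=5.00V), C3(4μF, Q=2μC, V=0.50V), C4(3μF, Q=6μC, V=2.00V), C5(1μF, Q=16μC, V=16.00V)
Op 1: CLOSE 4-1: Q_total=17.00, C_total=8.00, V=2.12; Q4=6.38, Q1=10.62; dissipated=0.037
Op 2: CLOSE 2-4: Q_total=11.38, C_total=4.00, V=2.84; Q2=2.84, Q4=8.53; dissipated=3.100
Op 3: CLOSE 1-5: Q_total=26.62, C_total=6.00, V=4.44; Q1=22.19, Q5=4.44; dissipated=80.215
Op 4: CLOSE 3-1: Q_total=24.19, C_total=9.00, V=2.69; Q3=10.75, Q1=13.44; dissipated=17.227
Total dissipated: 100.579 μJ

Answer: 100.58 μJ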